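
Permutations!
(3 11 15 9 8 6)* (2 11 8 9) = [0, 1, 11, 8, 4, 5, 3, 7, 6, 9, 10, 15, 12, 13, 14, 2] = (2 11 15)(3 8 6)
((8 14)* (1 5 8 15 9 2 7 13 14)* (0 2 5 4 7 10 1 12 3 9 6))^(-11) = (0 6 15 14 13 7 4 1 10 2)(3 12 8 5 9) = [6, 10, 0, 12, 1, 9, 15, 4, 5, 3, 2, 11, 8, 7, 13, 14]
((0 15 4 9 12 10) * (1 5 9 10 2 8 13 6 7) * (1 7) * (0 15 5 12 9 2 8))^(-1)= (0 2 5)(1 6 13 8 12)(4 15 10)= [2, 6, 5, 3, 15, 0, 13, 7, 12, 9, 4, 11, 1, 8, 14, 10]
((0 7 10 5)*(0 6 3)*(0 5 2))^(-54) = (0 10)(2 7) = [10, 1, 7, 3, 4, 5, 6, 2, 8, 9, 0]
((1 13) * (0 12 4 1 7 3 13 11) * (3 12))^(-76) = (0 12)(1 13)(3 4)(7 11) = [12, 13, 2, 4, 3, 5, 6, 11, 8, 9, 10, 7, 0, 1]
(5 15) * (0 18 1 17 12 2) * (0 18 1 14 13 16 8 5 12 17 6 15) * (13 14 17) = [1, 6, 18, 3, 4, 0, 15, 7, 5, 9, 10, 11, 2, 16, 14, 12, 8, 13, 17] = (0 1 6 15 12 2 18 17 13 16 8 5)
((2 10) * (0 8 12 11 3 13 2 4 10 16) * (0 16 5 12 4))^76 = (16)(2 3 12)(5 13 11) = [0, 1, 3, 12, 4, 13, 6, 7, 8, 9, 10, 5, 2, 11, 14, 15, 16]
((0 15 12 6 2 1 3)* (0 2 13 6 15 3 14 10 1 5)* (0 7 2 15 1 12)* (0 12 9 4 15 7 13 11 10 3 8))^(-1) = [8, 12, 7, 14, 9, 2, 13, 3, 0, 10, 11, 6, 15, 5, 1, 4] = (0 8)(1 12 15 4 9 10 11 6 13 5 2 7 3 14)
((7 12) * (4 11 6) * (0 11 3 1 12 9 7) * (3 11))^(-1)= (0 12 1 3)(4 6 11)(7 9)= [12, 3, 2, 0, 6, 5, 11, 9, 8, 7, 10, 4, 1]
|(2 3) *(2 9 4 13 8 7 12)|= |(2 3 9 4 13 8 7 12)|= 8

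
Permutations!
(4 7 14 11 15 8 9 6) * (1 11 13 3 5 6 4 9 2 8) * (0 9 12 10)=[9, 11, 8, 5, 7, 6, 12, 14, 2, 4, 0, 15, 10, 3, 13, 1]=(0 9 4 7 14 13 3 5 6 12 10)(1 11 15)(2 8)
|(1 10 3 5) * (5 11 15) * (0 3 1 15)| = |(0 3 11)(1 10)(5 15)| = 6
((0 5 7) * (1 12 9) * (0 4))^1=(0 5 7 4)(1 12 9)=[5, 12, 2, 3, 0, 7, 6, 4, 8, 1, 10, 11, 9]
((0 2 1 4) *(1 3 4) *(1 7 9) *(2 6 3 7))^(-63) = (0 6 3 4)(1 2 7 9) = [6, 2, 7, 4, 0, 5, 3, 9, 8, 1]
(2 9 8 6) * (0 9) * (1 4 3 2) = (0 9 8 6 1 4 3 2) = [9, 4, 0, 2, 3, 5, 1, 7, 6, 8]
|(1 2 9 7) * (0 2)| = 5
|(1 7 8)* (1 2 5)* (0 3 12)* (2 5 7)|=|(0 3 12)(1 2 7 8 5)|=15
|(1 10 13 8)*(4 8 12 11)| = |(1 10 13 12 11 4 8)| = 7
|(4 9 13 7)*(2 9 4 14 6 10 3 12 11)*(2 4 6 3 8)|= |(2 9 13 7 14 3 12 11 4 6 10 8)|= 12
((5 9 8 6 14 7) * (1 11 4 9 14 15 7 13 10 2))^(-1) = (1 2 10 13 14 5 7 15 6 8 9 4 11) = [0, 2, 10, 3, 11, 7, 8, 15, 9, 4, 13, 1, 12, 14, 5, 6]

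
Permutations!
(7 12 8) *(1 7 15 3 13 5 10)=(1 7 12 8 15 3 13 5 10)=[0, 7, 2, 13, 4, 10, 6, 12, 15, 9, 1, 11, 8, 5, 14, 3]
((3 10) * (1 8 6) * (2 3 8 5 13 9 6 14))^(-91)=(1 6 9 13 5)(2 14 8 10 3)=[0, 6, 14, 2, 4, 1, 9, 7, 10, 13, 3, 11, 12, 5, 8]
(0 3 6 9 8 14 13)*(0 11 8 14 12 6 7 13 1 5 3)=(1 5 3 7 13 11 8 12 6 9 14)=[0, 5, 2, 7, 4, 3, 9, 13, 12, 14, 10, 8, 6, 11, 1]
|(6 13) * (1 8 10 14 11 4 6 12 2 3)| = 11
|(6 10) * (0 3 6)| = |(0 3 6 10)| = 4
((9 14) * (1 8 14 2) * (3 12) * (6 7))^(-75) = (14)(3 12)(6 7) = [0, 1, 2, 12, 4, 5, 7, 6, 8, 9, 10, 11, 3, 13, 14]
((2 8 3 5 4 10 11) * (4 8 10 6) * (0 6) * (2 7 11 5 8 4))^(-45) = [10, 1, 4, 8, 2, 6, 5, 11, 3, 9, 0, 7] = (0 10)(2 4)(3 8)(5 6)(7 11)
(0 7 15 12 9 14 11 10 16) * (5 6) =(0 7 15 12 9 14 11 10 16)(5 6) =[7, 1, 2, 3, 4, 6, 5, 15, 8, 14, 16, 10, 9, 13, 11, 12, 0]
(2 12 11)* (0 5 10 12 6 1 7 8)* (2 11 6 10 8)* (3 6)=[5, 7, 10, 6, 4, 8, 1, 2, 0, 9, 12, 11, 3]=(0 5 8)(1 7 2 10 12 3 6)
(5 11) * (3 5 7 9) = (3 5 11 7 9) = [0, 1, 2, 5, 4, 11, 6, 9, 8, 3, 10, 7]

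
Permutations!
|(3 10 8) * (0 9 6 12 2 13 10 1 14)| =11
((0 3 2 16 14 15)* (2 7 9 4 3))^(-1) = (0 15 14 16 2)(3 4 9 7) = [15, 1, 0, 4, 9, 5, 6, 3, 8, 7, 10, 11, 12, 13, 16, 14, 2]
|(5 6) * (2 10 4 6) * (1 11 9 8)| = 20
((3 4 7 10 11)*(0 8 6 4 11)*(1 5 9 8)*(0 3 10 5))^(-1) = (0 1)(3 10 11)(4 6 8 9 5 7) = [1, 0, 2, 10, 6, 7, 8, 4, 9, 5, 11, 3]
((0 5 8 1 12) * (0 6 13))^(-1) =[13, 8, 2, 3, 4, 0, 12, 7, 5, 9, 10, 11, 1, 6] =(0 13 6 12 1 8 5)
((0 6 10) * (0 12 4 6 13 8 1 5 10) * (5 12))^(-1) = (0 6 4 12 1 8 13)(5 10) = [6, 8, 2, 3, 12, 10, 4, 7, 13, 9, 5, 11, 1, 0]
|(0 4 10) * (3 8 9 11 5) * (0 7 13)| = |(0 4 10 7 13)(3 8 9 11 5)| = 5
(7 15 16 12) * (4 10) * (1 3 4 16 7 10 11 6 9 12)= (1 3 4 11 6 9 12 10 16)(7 15)= [0, 3, 2, 4, 11, 5, 9, 15, 8, 12, 16, 6, 10, 13, 14, 7, 1]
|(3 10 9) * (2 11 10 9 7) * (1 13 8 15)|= 4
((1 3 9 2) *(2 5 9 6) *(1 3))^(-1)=(2 6 3)(5 9)=[0, 1, 6, 2, 4, 9, 3, 7, 8, 5]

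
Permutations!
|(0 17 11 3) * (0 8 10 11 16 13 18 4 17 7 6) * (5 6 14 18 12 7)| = |(0 5 6)(3 8 10 11)(4 17 16 13 12 7 14 18)| = 24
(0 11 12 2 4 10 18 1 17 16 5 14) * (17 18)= (0 11 12 2 4 10 17 16 5 14)(1 18)= [11, 18, 4, 3, 10, 14, 6, 7, 8, 9, 17, 12, 2, 13, 0, 15, 5, 16, 1]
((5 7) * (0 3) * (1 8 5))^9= (0 3)(1 8 5 7)= [3, 8, 2, 0, 4, 7, 6, 1, 5]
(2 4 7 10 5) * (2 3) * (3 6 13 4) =(2 3)(4 7 10 5 6 13) =[0, 1, 3, 2, 7, 6, 13, 10, 8, 9, 5, 11, 12, 4]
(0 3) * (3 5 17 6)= (0 5 17 6 3)= [5, 1, 2, 0, 4, 17, 3, 7, 8, 9, 10, 11, 12, 13, 14, 15, 16, 6]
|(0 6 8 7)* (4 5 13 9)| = |(0 6 8 7)(4 5 13 9)| = 4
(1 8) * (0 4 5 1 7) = (0 4 5 1 8 7) = [4, 8, 2, 3, 5, 1, 6, 0, 7]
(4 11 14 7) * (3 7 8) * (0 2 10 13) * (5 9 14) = (0 2 10 13)(3 7 4 11 5 9 14 8) = [2, 1, 10, 7, 11, 9, 6, 4, 3, 14, 13, 5, 12, 0, 8]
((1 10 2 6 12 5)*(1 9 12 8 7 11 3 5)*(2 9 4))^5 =(1 10 9 12)(2 3 8 4 11 6 5 7) =[0, 10, 3, 8, 11, 7, 5, 2, 4, 12, 9, 6, 1]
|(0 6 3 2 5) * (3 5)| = |(0 6 5)(2 3)| = 6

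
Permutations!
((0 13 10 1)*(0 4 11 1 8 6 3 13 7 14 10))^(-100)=(0 8)(1 11 4)(3 14)(6 7)(10 13)=[8, 11, 2, 14, 1, 5, 7, 6, 0, 9, 13, 4, 12, 10, 3]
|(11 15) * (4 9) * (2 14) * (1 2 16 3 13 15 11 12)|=|(1 2 14 16 3 13 15 12)(4 9)|=8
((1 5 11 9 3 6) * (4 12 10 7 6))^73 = (1 9 12 6 11 4 7 5 3 10) = [0, 9, 2, 10, 7, 3, 11, 5, 8, 12, 1, 4, 6]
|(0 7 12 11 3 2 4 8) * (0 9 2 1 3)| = |(0 7 12 11)(1 3)(2 4 8 9)| = 4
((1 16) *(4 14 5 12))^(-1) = (1 16)(4 12 5 14) = [0, 16, 2, 3, 12, 14, 6, 7, 8, 9, 10, 11, 5, 13, 4, 15, 1]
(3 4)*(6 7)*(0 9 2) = [9, 1, 0, 4, 3, 5, 7, 6, 8, 2] = (0 9 2)(3 4)(6 7)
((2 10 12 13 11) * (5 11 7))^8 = (2 10 12 13 7 5 11) = [0, 1, 10, 3, 4, 11, 6, 5, 8, 9, 12, 2, 13, 7]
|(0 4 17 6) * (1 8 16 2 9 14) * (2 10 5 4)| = 12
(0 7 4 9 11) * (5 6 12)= (0 7 4 9 11)(5 6 12)= [7, 1, 2, 3, 9, 6, 12, 4, 8, 11, 10, 0, 5]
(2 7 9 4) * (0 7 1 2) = (0 7 9 4)(1 2) = [7, 2, 1, 3, 0, 5, 6, 9, 8, 4]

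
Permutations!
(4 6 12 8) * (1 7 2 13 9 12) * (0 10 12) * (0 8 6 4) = (0 10 12 6 1 7 2 13 9 8) = [10, 7, 13, 3, 4, 5, 1, 2, 0, 8, 12, 11, 6, 9]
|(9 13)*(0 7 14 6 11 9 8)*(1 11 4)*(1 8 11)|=6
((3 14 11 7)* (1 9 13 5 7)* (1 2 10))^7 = (1 11 7 9 2 3 13 10 14 5) = [0, 11, 3, 13, 4, 1, 6, 9, 8, 2, 14, 7, 12, 10, 5]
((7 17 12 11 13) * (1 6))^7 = (1 6)(7 12 13 17 11) = [0, 6, 2, 3, 4, 5, 1, 12, 8, 9, 10, 7, 13, 17, 14, 15, 16, 11]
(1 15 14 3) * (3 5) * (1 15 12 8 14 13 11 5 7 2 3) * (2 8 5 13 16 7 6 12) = (1 2 3 15 16 7 8 14 6 12 5)(11 13) = [0, 2, 3, 15, 4, 1, 12, 8, 14, 9, 10, 13, 5, 11, 6, 16, 7]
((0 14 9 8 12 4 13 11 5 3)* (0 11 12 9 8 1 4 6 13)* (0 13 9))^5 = [8, 9, 2, 5, 1, 11, 12, 7, 14, 6, 10, 3, 13, 4, 0] = (0 8 14)(1 9 6 12 13 4)(3 5 11)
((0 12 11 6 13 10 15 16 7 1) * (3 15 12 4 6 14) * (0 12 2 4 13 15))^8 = (0 7 10 12 4 14 15)(1 2 11 6 3 16 13) = [7, 2, 11, 16, 14, 5, 3, 10, 8, 9, 12, 6, 4, 1, 15, 0, 13]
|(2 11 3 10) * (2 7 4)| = |(2 11 3 10 7 4)| = 6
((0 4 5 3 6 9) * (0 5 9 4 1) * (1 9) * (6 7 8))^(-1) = (0 1 4 6 8 7 3 5 9) = [1, 4, 2, 5, 6, 9, 8, 3, 7, 0]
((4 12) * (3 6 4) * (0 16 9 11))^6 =(0 9)(3 4)(6 12)(11 16) =[9, 1, 2, 4, 3, 5, 12, 7, 8, 0, 10, 16, 6, 13, 14, 15, 11]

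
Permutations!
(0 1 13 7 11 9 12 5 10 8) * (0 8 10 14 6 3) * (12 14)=[1, 13, 2, 0, 4, 12, 3, 11, 8, 14, 10, 9, 5, 7, 6]=(0 1 13 7 11 9 14 6 3)(5 12)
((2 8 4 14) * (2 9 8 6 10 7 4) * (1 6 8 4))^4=[0, 1, 2, 3, 14, 5, 6, 7, 8, 4, 10, 11, 12, 13, 9]=(4 14 9)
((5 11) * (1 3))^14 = [0, 1, 2, 3, 4, 5, 6, 7, 8, 9, 10, 11] = (11)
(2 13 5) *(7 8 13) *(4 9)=(2 7 8 13 5)(4 9)=[0, 1, 7, 3, 9, 2, 6, 8, 13, 4, 10, 11, 12, 5]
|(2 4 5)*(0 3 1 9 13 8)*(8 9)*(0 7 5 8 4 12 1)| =|(0 3)(1 4 8 7 5 2 12)(9 13)| =14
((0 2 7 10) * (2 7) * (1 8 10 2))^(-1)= (0 10 8 1 2 7)= [10, 2, 7, 3, 4, 5, 6, 0, 1, 9, 8]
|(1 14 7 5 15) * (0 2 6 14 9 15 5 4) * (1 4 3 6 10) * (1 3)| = |(0 2 10 3 6 14 7 1 9 15 4)| = 11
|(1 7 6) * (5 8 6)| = 5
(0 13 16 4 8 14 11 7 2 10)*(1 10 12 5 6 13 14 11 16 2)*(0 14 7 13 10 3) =(0 7 1 3)(2 12 5 6 10 14 16 4 8 11 13) =[7, 3, 12, 0, 8, 6, 10, 1, 11, 9, 14, 13, 5, 2, 16, 15, 4]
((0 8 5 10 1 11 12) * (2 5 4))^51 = (0 1 2)(4 12 10)(5 8 11) = [1, 2, 0, 3, 12, 8, 6, 7, 11, 9, 4, 5, 10]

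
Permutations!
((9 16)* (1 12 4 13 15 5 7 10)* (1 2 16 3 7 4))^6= (16)(4 15)(5 13)= [0, 1, 2, 3, 15, 13, 6, 7, 8, 9, 10, 11, 12, 5, 14, 4, 16]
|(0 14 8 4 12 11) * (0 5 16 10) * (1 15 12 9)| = 12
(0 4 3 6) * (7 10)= (0 4 3 6)(7 10)= [4, 1, 2, 6, 3, 5, 0, 10, 8, 9, 7]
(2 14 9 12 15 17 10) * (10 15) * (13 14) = [0, 1, 13, 3, 4, 5, 6, 7, 8, 12, 2, 11, 10, 14, 9, 17, 16, 15] = (2 13 14 9 12 10)(15 17)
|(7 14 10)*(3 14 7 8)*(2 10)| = |(2 10 8 3 14)| = 5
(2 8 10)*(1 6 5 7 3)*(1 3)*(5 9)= [0, 6, 8, 3, 4, 7, 9, 1, 10, 5, 2]= (1 6 9 5 7)(2 8 10)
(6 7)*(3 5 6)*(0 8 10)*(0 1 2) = (0 8 10 1 2)(3 5 6 7) = [8, 2, 0, 5, 4, 6, 7, 3, 10, 9, 1]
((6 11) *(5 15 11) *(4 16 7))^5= (4 7 16)(5 15 11 6)= [0, 1, 2, 3, 7, 15, 5, 16, 8, 9, 10, 6, 12, 13, 14, 11, 4]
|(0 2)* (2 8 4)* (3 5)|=4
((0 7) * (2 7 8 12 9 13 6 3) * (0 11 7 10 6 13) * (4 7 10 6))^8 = (13)(2 3 6) = [0, 1, 3, 6, 4, 5, 2, 7, 8, 9, 10, 11, 12, 13]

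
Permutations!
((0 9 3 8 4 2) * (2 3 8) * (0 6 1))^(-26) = [6, 2, 4, 8, 9, 5, 3, 7, 0, 1] = (0 6 3 8)(1 2 4 9)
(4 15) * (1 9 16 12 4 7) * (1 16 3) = (1 9 3)(4 15 7 16 12) = [0, 9, 2, 1, 15, 5, 6, 16, 8, 3, 10, 11, 4, 13, 14, 7, 12]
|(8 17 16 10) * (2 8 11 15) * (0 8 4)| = 9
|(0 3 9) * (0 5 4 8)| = 6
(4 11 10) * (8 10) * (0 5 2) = (0 5 2)(4 11 8 10) = [5, 1, 0, 3, 11, 2, 6, 7, 10, 9, 4, 8]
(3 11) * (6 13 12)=(3 11)(6 13 12)=[0, 1, 2, 11, 4, 5, 13, 7, 8, 9, 10, 3, 6, 12]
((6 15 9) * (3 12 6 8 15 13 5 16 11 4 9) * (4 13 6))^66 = (5 11)(13 16) = [0, 1, 2, 3, 4, 11, 6, 7, 8, 9, 10, 5, 12, 16, 14, 15, 13]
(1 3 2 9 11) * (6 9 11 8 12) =(1 3 2 11)(6 9 8 12) =[0, 3, 11, 2, 4, 5, 9, 7, 12, 8, 10, 1, 6]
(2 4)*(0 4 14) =(0 4 2 14) =[4, 1, 14, 3, 2, 5, 6, 7, 8, 9, 10, 11, 12, 13, 0]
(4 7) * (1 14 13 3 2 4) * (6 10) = (1 14 13 3 2 4 7)(6 10) = [0, 14, 4, 2, 7, 5, 10, 1, 8, 9, 6, 11, 12, 3, 13]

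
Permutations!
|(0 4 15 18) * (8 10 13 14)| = |(0 4 15 18)(8 10 13 14)| = 4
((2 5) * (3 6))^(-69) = (2 5)(3 6) = [0, 1, 5, 6, 4, 2, 3]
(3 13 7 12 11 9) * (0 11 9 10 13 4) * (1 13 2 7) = (0 11 10 2 7 12 9 3 4)(1 13) = [11, 13, 7, 4, 0, 5, 6, 12, 8, 3, 2, 10, 9, 1]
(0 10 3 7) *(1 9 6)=[10, 9, 2, 7, 4, 5, 1, 0, 8, 6, 3]=(0 10 3 7)(1 9 6)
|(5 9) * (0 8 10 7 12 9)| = |(0 8 10 7 12 9 5)| = 7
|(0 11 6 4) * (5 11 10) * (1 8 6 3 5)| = |(0 10 1 8 6 4)(3 5 11)| = 6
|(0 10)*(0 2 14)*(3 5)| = |(0 10 2 14)(3 5)| = 4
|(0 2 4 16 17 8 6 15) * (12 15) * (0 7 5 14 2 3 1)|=|(0 3 1)(2 4 16 17 8 6 12 15 7 5 14)|=33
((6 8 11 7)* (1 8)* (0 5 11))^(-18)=[7, 5, 2, 3, 4, 6, 0, 8, 11, 9, 10, 1]=(0 7 8 11 1 5 6)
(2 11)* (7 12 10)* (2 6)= (2 11 6)(7 12 10)= [0, 1, 11, 3, 4, 5, 2, 12, 8, 9, 7, 6, 10]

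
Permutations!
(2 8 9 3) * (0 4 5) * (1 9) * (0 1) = (0 4 5 1 9 3 2 8) = [4, 9, 8, 2, 5, 1, 6, 7, 0, 3]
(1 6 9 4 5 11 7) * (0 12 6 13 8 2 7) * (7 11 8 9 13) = (0 12 6 13 9 4 5 8 2 11)(1 7) = [12, 7, 11, 3, 5, 8, 13, 1, 2, 4, 10, 0, 6, 9]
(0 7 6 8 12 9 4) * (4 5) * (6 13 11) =[7, 1, 2, 3, 0, 4, 8, 13, 12, 5, 10, 6, 9, 11] =(0 7 13 11 6 8 12 9 5 4)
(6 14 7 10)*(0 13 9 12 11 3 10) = (0 13 9 12 11 3 10 6 14 7) = [13, 1, 2, 10, 4, 5, 14, 0, 8, 12, 6, 3, 11, 9, 7]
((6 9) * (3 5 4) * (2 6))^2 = (2 9 6)(3 4 5) = [0, 1, 9, 4, 5, 3, 2, 7, 8, 6]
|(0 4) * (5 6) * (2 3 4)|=4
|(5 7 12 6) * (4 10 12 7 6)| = |(4 10 12)(5 6)| = 6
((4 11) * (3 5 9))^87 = (4 11) = [0, 1, 2, 3, 11, 5, 6, 7, 8, 9, 10, 4]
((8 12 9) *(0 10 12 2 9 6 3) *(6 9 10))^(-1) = (0 3 6)(2 8 9 12 10) = [3, 1, 8, 6, 4, 5, 0, 7, 9, 12, 2, 11, 10]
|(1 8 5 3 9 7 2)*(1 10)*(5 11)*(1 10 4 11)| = |(1 8)(2 4 11 5 3 9 7)| = 14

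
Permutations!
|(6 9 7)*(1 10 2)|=|(1 10 2)(6 9 7)|=3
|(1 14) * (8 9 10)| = 6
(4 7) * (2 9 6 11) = [0, 1, 9, 3, 7, 5, 11, 4, 8, 6, 10, 2] = (2 9 6 11)(4 7)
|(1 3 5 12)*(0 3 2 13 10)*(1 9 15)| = |(0 3 5 12 9 15 1 2 13 10)| = 10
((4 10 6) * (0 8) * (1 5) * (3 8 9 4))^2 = [4, 1, 2, 0, 6, 5, 8, 7, 9, 10, 3] = (0 4 6 8 9 10 3)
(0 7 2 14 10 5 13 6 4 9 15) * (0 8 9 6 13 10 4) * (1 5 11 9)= (0 7 2 14 4 6)(1 5 10 11 9 15 8)= [7, 5, 14, 3, 6, 10, 0, 2, 1, 15, 11, 9, 12, 13, 4, 8]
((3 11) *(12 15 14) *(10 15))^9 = [0, 1, 2, 11, 4, 5, 6, 7, 8, 9, 15, 3, 10, 13, 12, 14] = (3 11)(10 15 14 12)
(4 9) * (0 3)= (0 3)(4 9)= [3, 1, 2, 0, 9, 5, 6, 7, 8, 4]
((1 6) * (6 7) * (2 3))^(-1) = (1 6 7)(2 3) = [0, 6, 3, 2, 4, 5, 7, 1]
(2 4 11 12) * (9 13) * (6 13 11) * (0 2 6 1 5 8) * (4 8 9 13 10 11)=(13)(0 2 8)(1 5 9 4)(6 10 11 12)=[2, 5, 8, 3, 1, 9, 10, 7, 0, 4, 11, 12, 6, 13]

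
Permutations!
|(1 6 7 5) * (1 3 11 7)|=4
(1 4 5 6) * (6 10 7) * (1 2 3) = (1 4 5 10 7 6 2 3) = [0, 4, 3, 1, 5, 10, 2, 6, 8, 9, 7]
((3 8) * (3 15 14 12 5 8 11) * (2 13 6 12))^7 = (2 14 15 8 5 12 6 13)(3 11) = [0, 1, 14, 11, 4, 12, 13, 7, 5, 9, 10, 3, 6, 2, 15, 8]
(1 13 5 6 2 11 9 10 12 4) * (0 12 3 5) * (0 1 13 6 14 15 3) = (0 12 4 13 1 6 2 11 9 10)(3 5 14 15) = [12, 6, 11, 5, 13, 14, 2, 7, 8, 10, 0, 9, 4, 1, 15, 3]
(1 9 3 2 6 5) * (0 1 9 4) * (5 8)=(0 1 4)(2 6 8 5 9 3)=[1, 4, 6, 2, 0, 9, 8, 7, 5, 3]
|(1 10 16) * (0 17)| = 6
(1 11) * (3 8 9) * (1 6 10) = (1 11 6 10)(3 8 9) = [0, 11, 2, 8, 4, 5, 10, 7, 9, 3, 1, 6]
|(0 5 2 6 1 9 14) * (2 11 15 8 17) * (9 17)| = 28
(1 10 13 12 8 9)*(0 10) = (0 10 13 12 8 9 1) = [10, 0, 2, 3, 4, 5, 6, 7, 9, 1, 13, 11, 8, 12]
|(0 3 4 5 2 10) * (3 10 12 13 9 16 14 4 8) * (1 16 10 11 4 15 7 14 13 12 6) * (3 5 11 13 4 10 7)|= 16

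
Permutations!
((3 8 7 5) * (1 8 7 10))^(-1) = (1 10 8)(3 5 7) = [0, 10, 2, 5, 4, 7, 6, 3, 1, 9, 8]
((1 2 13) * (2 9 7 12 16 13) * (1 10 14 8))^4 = (1 16 8 12 14 7 10 9 13) = [0, 16, 2, 3, 4, 5, 6, 10, 12, 13, 9, 11, 14, 1, 7, 15, 8]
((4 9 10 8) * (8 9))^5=(4 8)(9 10)=[0, 1, 2, 3, 8, 5, 6, 7, 4, 10, 9]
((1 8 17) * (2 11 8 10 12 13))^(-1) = [0, 17, 13, 3, 4, 5, 6, 7, 11, 9, 1, 2, 10, 12, 14, 15, 16, 8] = (1 17 8 11 2 13 12 10)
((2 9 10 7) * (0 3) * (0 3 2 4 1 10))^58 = (0 2 9)(1 7)(4 10) = [2, 7, 9, 3, 10, 5, 6, 1, 8, 0, 4]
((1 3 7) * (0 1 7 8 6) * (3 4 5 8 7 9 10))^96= (10)= [0, 1, 2, 3, 4, 5, 6, 7, 8, 9, 10]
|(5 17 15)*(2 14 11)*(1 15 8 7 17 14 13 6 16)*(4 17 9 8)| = |(1 15 5 14 11 2 13 6 16)(4 17)(7 9 8)| = 18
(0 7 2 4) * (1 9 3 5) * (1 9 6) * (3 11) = (0 7 2 4)(1 6)(3 5 9 11) = [7, 6, 4, 5, 0, 9, 1, 2, 8, 11, 10, 3]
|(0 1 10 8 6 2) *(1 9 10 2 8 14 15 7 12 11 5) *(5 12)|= 18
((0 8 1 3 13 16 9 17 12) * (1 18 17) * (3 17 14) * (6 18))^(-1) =(0 12 17 1 9 16 13 3 14 18 6 8) =[12, 9, 2, 14, 4, 5, 8, 7, 0, 16, 10, 11, 17, 3, 18, 15, 13, 1, 6]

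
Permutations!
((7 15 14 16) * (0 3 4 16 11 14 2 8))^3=(0 16 2 3 7 8 4 15)(11 14)=[16, 1, 3, 7, 15, 5, 6, 8, 4, 9, 10, 14, 12, 13, 11, 0, 2]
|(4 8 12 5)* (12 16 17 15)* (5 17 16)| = |(4 8 5)(12 17 15)| = 3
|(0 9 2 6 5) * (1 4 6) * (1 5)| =12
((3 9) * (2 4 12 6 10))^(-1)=(2 10 6 12 4)(3 9)=[0, 1, 10, 9, 2, 5, 12, 7, 8, 3, 6, 11, 4]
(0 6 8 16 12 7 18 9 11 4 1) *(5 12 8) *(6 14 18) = (0 14 18 9 11 4 1)(5 12 7 6)(8 16) = [14, 0, 2, 3, 1, 12, 5, 6, 16, 11, 10, 4, 7, 13, 18, 15, 8, 17, 9]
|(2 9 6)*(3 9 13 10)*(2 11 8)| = |(2 13 10 3 9 6 11 8)| = 8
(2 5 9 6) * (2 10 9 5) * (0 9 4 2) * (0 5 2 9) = (2 5)(4 9 6 10) = [0, 1, 5, 3, 9, 2, 10, 7, 8, 6, 4]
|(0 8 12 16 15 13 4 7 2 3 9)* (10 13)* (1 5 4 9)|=|(0 8 12 16 15 10 13 9)(1 5 4 7 2 3)|=24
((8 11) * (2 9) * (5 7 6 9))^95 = [0, 1, 2, 3, 4, 5, 6, 7, 11, 9, 10, 8] = (8 11)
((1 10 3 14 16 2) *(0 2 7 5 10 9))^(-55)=[2, 9, 1, 10, 4, 7, 6, 16, 8, 0, 5, 11, 12, 13, 3, 15, 14]=(0 2 1 9)(3 10 5 7 16 14)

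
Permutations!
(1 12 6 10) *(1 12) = (6 10 12) = [0, 1, 2, 3, 4, 5, 10, 7, 8, 9, 12, 11, 6]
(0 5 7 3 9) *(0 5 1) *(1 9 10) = (0 9 5 7 3 10 1) = [9, 0, 2, 10, 4, 7, 6, 3, 8, 5, 1]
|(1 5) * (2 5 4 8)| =5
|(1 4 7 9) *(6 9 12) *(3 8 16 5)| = 12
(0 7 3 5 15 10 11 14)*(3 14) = (0 7 14)(3 5 15 10 11) = [7, 1, 2, 5, 4, 15, 6, 14, 8, 9, 11, 3, 12, 13, 0, 10]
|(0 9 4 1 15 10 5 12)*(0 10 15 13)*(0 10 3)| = |(15)(0 9 4 1 13 10 5 12 3)| = 9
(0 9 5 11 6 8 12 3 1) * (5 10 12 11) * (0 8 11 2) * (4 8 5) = [9, 5, 0, 1, 8, 4, 11, 7, 2, 10, 12, 6, 3] = (0 9 10 12 3 1 5 4 8 2)(6 11)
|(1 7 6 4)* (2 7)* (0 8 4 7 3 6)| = |(0 8 4 1 2 3 6 7)| = 8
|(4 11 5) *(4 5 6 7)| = |(4 11 6 7)| = 4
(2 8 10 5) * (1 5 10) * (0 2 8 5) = (10)(0 2 5 8 1) = [2, 0, 5, 3, 4, 8, 6, 7, 1, 9, 10]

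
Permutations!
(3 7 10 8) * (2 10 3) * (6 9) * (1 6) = (1 6 9)(2 10 8)(3 7) = [0, 6, 10, 7, 4, 5, 9, 3, 2, 1, 8]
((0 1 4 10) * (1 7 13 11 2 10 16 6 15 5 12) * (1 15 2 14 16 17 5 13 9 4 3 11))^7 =(0 15 6 17 11 7 13 2 5 14 9 1 10 12 16 4 3) =[15, 10, 5, 0, 3, 14, 17, 13, 8, 1, 12, 7, 16, 2, 9, 6, 4, 11]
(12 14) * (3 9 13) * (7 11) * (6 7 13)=[0, 1, 2, 9, 4, 5, 7, 11, 8, 6, 10, 13, 14, 3, 12]=(3 9 6 7 11 13)(12 14)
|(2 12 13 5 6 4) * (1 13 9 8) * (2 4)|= |(1 13 5 6 2 12 9 8)|= 8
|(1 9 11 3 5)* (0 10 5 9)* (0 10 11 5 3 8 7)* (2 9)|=|(0 11 8 7)(1 10 3 2 9 5)|=12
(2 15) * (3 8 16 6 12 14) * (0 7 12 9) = (0 7 12 14 3 8 16 6 9)(2 15) = [7, 1, 15, 8, 4, 5, 9, 12, 16, 0, 10, 11, 14, 13, 3, 2, 6]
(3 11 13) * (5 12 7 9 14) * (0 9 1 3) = (0 9 14 5 12 7 1 3 11 13) = [9, 3, 2, 11, 4, 12, 6, 1, 8, 14, 10, 13, 7, 0, 5]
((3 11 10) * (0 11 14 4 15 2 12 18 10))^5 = (0 11)(2 14 18 15 3 12 4 10) = [11, 1, 14, 12, 10, 5, 6, 7, 8, 9, 2, 0, 4, 13, 18, 3, 16, 17, 15]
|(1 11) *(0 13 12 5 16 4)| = 6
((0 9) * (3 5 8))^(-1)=(0 9)(3 8 5)=[9, 1, 2, 8, 4, 3, 6, 7, 5, 0]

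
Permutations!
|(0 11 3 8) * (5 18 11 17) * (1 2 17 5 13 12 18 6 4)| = 13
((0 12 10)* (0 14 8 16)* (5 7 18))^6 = [0, 1, 2, 3, 4, 5, 6, 7, 8, 9, 10, 11, 12, 13, 14, 15, 16, 17, 18] = (18)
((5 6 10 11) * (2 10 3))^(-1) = (2 3 6 5 11 10) = [0, 1, 3, 6, 4, 11, 5, 7, 8, 9, 2, 10]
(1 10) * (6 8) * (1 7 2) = (1 10 7 2)(6 8) = [0, 10, 1, 3, 4, 5, 8, 2, 6, 9, 7]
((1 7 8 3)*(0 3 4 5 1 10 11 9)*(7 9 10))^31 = (0 9 1 5 4 8 7 3)(10 11) = [9, 5, 2, 0, 8, 4, 6, 3, 7, 1, 11, 10]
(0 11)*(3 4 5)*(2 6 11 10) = (0 10 2 6 11)(3 4 5) = [10, 1, 6, 4, 5, 3, 11, 7, 8, 9, 2, 0]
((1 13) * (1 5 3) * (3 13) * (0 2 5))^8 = (13) = [0, 1, 2, 3, 4, 5, 6, 7, 8, 9, 10, 11, 12, 13]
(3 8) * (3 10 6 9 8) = (6 9 8 10) = [0, 1, 2, 3, 4, 5, 9, 7, 10, 8, 6]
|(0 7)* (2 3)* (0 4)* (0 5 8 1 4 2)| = |(0 7 2 3)(1 4 5 8)| = 4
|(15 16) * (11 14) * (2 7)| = |(2 7)(11 14)(15 16)| = 2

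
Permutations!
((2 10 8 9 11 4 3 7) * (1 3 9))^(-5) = (1 3 7 2 10 8)(4 9 11) = [0, 3, 10, 7, 9, 5, 6, 2, 1, 11, 8, 4]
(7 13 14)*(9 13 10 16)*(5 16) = (5 16 9 13 14 7 10) = [0, 1, 2, 3, 4, 16, 6, 10, 8, 13, 5, 11, 12, 14, 7, 15, 9]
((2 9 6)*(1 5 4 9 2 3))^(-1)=(1 3 6 9 4 5)=[0, 3, 2, 6, 5, 1, 9, 7, 8, 4]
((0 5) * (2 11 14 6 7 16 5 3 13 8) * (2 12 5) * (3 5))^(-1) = (0 5)(2 16 7 6 14 11)(3 12 8 13) = [5, 1, 16, 12, 4, 0, 14, 6, 13, 9, 10, 2, 8, 3, 11, 15, 7]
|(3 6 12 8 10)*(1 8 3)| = 3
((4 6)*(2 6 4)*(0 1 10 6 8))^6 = (10) = [0, 1, 2, 3, 4, 5, 6, 7, 8, 9, 10]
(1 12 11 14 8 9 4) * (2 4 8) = (1 12 11 14 2 4)(8 9) = [0, 12, 4, 3, 1, 5, 6, 7, 9, 8, 10, 14, 11, 13, 2]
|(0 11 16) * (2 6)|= 6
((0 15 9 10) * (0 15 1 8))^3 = (15) = [0, 1, 2, 3, 4, 5, 6, 7, 8, 9, 10, 11, 12, 13, 14, 15]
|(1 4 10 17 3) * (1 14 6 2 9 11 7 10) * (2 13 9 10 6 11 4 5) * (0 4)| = 14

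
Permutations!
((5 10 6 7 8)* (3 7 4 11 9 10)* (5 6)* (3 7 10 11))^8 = (11)(3 10 5 7 8 6 4) = [0, 1, 2, 10, 3, 7, 4, 8, 6, 9, 5, 11]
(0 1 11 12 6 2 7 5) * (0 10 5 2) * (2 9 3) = (0 1 11 12 6)(2 7 9 3)(5 10) = [1, 11, 7, 2, 4, 10, 0, 9, 8, 3, 5, 12, 6]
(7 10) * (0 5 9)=(0 5 9)(7 10)=[5, 1, 2, 3, 4, 9, 6, 10, 8, 0, 7]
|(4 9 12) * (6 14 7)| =|(4 9 12)(6 14 7)| =3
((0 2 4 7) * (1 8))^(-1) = (0 7 4 2)(1 8) = [7, 8, 0, 3, 2, 5, 6, 4, 1]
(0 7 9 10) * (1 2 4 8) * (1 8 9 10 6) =(0 7 10)(1 2 4 9 6) =[7, 2, 4, 3, 9, 5, 1, 10, 8, 6, 0]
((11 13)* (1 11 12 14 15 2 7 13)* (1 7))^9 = (1 11 7 13 12 14 15 2) = [0, 11, 1, 3, 4, 5, 6, 13, 8, 9, 10, 7, 14, 12, 15, 2]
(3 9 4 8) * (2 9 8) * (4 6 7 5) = (2 9 6 7 5 4)(3 8) = [0, 1, 9, 8, 2, 4, 7, 5, 3, 6]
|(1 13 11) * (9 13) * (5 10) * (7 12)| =4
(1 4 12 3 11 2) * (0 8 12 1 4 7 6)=(0 8 12 3 11 2 4 1 7 6)=[8, 7, 4, 11, 1, 5, 0, 6, 12, 9, 10, 2, 3]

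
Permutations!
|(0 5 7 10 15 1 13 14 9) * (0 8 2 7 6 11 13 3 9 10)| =|(0 5 6 11 13 14 10 15 1 3 9 8 2 7)| =14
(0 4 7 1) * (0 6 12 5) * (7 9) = (0 4 9 7 1 6 12 5) = [4, 6, 2, 3, 9, 0, 12, 1, 8, 7, 10, 11, 5]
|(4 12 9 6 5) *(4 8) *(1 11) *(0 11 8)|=9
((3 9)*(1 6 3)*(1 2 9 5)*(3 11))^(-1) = (1 5 3 11 6)(2 9) = [0, 5, 9, 11, 4, 3, 1, 7, 8, 2, 10, 6]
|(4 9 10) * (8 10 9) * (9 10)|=|(4 8 9 10)|=4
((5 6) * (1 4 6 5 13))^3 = (1 13 6 4) = [0, 13, 2, 3, 1, 5, 4, 7, 8, 9, 10, 11, 12, 6]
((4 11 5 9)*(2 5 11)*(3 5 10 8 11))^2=(2 8 3 9)(4 10 11 5)=[0, 1, 8, 9, 10, 4, 6, 7, 3, 2, 11, 5]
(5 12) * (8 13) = (5 12)(8 13) = [0, 1, 2, 3, 4, 12, 6, 7, 13, 9, 10, 11, 5, 8]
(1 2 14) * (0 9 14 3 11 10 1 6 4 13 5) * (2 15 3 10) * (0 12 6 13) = (0 9 14 13 5 12 6 4)(1 15 3 11 2 10) = [9, 15, 10, 11, 0, 12, 4, 7, 8, 14, 1, 2, 6, 5, 13, 3]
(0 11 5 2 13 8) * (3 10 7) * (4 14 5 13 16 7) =(0 11 13 8)(2 16 7 3 10 4 14 5) =[11, 1, 16, 10, 14, 2, 6, 3, 0, 9, 4, 13, 12, 8, 5, 15, 7]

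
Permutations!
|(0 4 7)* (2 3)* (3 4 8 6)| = |(0 8 6 3 2 4 7)| = 7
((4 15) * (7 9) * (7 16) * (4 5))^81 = (16) = [0, 1, 2, 3, 4, 5, 6, 7, 8, 9, 10, 11, 12, 13, 14, 15, 16]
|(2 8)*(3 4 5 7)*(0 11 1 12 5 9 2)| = |(0 11 1 12 5 7 3 4 9 2 8)| = 11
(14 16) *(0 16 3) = (0 16 14 3) = [16, 1, 2, 0, 4, 5, 6, 7, 8, 9, 10, 11, 12, 13, 3, 15, 14]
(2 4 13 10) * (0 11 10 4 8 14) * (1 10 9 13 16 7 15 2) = [11, 10, 8, 3, 16, 5, 6, 15, 14, 13, 1, 9, 12, 4, 0, 2, 7] = (0 11 9 13 4 16 7 15 2 8 14)(1 10)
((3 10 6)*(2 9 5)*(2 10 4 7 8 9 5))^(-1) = (2 9 8 7 4 3 6 10 5) = [0, 1, 9, 6, 3, 2, 10, 4, 7, 8, 5]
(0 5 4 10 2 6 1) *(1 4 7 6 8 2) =[5, 0, 8, 3, 10, 7, 4, 6, 2, 9, 1] =(0 5 7 6 4 10 1)(2 8)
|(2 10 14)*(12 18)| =|(2 10 14)(12 18)| =6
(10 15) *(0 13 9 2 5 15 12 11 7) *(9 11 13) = (0 9 2 5 15 10 12 13 11 7) = [9, 1, 5, 3, 4, 15, 6, 0, 8, 2, 12, 7, 13, 11, 14, 10]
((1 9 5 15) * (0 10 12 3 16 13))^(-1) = (0 13 16 3 12 10)(1 15 5 9) = [13, 15, 2, 12, 4, 9, 6, 7, 8, 1, 0, 11, 10, 16, 14, 5, 3]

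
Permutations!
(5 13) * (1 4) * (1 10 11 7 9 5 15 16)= (1 4 10 11 7 9 5 13 15 16)= [0, 4, 2, 3, 10, 13, 6, 9, 8, 5, 11, 7, 12, 15, 14, 16, 1]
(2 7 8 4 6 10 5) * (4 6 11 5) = (2 7 8 6 10 4 11 5) = [0, 1, 7, 3, 11, 2, 10, 8, 6, 9, 4, 5]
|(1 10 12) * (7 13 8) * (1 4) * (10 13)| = |(1 13 8 7 10 12 4)| = 7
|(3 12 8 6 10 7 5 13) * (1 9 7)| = |(1 9 7 5 13 3 12 8 6 10)| = 10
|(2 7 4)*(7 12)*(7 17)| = |(2 12 17 7 4)| = 5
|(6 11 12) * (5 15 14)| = |(5 15 14)(6 11 12)| = 3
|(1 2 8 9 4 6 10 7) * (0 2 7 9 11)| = |(0 2 8 11)(1 7)(4 6 10 9)| = 4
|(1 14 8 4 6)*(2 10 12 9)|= 20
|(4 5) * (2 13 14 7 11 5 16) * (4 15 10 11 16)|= 20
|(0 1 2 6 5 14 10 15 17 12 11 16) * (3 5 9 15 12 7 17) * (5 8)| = |(0 1 2 6 9 15 3 8 5 14 10 12 11 16)(7 17)| = 14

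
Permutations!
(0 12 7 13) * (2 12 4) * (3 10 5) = (0 4 2 12 7 13)(3 10 5) = [4, 1, 12, 10, 2, 3, 6, 13, 8, 9, 5, 11, 7, 0]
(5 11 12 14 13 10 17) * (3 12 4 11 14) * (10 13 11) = (3 12)(4 10 17 5 14 11) = [0, 1, 2, 12, 10, 14, 6, 7, 8, 9, 17, 4, 3, 13, 11, 15, 16, 5]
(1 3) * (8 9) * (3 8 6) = (1 8 9 6 3) = [0, 8, 2, 1, 4, 5, 3, 7, 9, 6]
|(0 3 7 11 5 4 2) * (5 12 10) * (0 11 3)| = |(2 11 12 10 5 4)(3 7)| = 6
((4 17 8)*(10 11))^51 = (17)(10 11) = [0, 1, 2, 3, 4, 5, 6, 7, 8, 9, 11, 10, 12, 13, 14, 15, 16, 17]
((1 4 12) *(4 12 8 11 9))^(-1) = (1 12)(4 9 11 8) = [0, 12, 2, 3, 9, 5, 6, 7, 4, 11, 10, 8, 1]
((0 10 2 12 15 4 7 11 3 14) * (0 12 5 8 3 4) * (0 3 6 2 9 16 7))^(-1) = (0 4 11 7 16 9 10)(2 6 8 5)(3 15 12 14) = [4, 1, 6, 15, 11, 2, 8, 16, 5, 10, 0, 7, 14, 13, 3, 12, 9]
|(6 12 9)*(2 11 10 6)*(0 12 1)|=|(0 12 9 2 11 10 6 1)|=8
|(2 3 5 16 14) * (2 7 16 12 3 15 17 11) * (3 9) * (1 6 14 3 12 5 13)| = |(1 6 14 7 16 3 13)(2 15 17 11)(9 12)| = 28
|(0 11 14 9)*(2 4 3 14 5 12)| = |(0 11 5 12 2 4 3 14 9)| = 9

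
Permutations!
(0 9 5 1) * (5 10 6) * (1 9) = (0 1)(5 9 10 6) = [1, 0, 2, 3, 4, 9, 5, 7, 8, 10, 6]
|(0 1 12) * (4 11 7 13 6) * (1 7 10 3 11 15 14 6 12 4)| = |(0 7 13 12)(1 4 15 14 6)(3 11 10)| = 60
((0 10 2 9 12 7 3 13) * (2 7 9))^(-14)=(0 10 7 3 13)=[10, 1, 2, 13, 4, 5, 6, 3, 8, 9, 7, 11, 12, 0]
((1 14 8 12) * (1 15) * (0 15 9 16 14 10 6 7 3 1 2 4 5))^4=(0 5 4 2 15)(1 3 7 6 10)(8 14 16 9 12)=[5, 3, 15, 7, 2, 4, 10, 6, 14, 12, 1, 11, 8, 13, 16, 0, 9]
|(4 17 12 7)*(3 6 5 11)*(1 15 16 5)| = 28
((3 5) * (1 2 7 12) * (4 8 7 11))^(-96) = (1 11 8 12 2 4 7) = [0, 11, 4, 3, 7, 5, 6, 1, 12, 9, 10, 8, 2]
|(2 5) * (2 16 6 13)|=5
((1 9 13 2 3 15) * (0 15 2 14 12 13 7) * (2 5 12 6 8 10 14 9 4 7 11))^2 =(0 1 7 15 4)(2 5 13 11 3 12 9)(6 10)(8 14) =[1, 7, 5, 12, 0, 13, 10, 15, 14, 2, 6, 3, 9, 11, 8, 4]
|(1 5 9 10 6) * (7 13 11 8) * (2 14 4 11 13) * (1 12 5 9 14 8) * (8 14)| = 12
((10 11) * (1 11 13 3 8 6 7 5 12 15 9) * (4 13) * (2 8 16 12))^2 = (1 10 13 16 15)(2 6 5 8 7)(3 12 9 11 4) = [0, 10, 6, 12, 3, 8, 5, 2, 7, 11, 13, 4, 9, 16, 14, 1, 15]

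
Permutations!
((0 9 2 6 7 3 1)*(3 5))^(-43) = [5, 7, 1, 6, 4, 2, 0, 9, 8, 3] = (0 5 2 1 7 9 3 6)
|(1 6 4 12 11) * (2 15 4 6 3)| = |(1 3 2 15 4 12 11)| = 7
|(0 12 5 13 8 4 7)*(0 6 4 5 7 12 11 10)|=|(0 11 10)(4 12 7 6)(5 13 8)|=12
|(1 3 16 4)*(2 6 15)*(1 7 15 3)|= 7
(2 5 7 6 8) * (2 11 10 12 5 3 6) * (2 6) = [0, 1, 3, 2, 4, 7, 8, 6, 11, 9, 12, 10, 5] = (2 3)(5 7 6 8 11 10 12)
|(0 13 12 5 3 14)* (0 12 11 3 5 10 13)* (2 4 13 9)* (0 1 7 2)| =12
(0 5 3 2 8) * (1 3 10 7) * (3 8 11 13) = (0 5 10 7 1 8)(2 11 13 3) = [5, 8, 11, 2, 4, 10, 6, 1, 0, 9, 7, 13, 12, 3]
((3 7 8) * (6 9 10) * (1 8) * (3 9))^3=(1 10 7 9 3 8 6)=[0, 10, 2, 8, 4, 5, 1, 9, 6, 3, 7]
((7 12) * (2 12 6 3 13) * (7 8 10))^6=(2 3 7 8)(6 10 12 13)=[0, 1, 3, 7, 4, 5, 10, 8, 2, 9, 12, 11, 13, 6]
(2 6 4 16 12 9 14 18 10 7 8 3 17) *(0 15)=(0 15)(2 6 4 16 12 9 14 18 10 7 8 3 17)=[15, 1, 6, 17, 16, 5, 4, 8, 3, 14, 7, 11, 9, 13, 18, 0, 12, 2, 10]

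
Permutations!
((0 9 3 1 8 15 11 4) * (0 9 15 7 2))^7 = (0 8 9 15 7 3 11 2 1 4) = [8, 4, 1, 11, 0, 5, 6, 3, 9, 15, 10, 2, 12, 13, 14, 7]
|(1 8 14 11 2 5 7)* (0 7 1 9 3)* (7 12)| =|(0 12 7 9 3)(1 8 14 11 2 5)| =30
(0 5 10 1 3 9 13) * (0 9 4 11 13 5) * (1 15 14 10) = [0, 3, 2, 4, 11, 1, 6, 7, 8, 5, 15, 13, 12, 9, 10, 14] = (1 3 4 11 13 9 5)(10 15 14)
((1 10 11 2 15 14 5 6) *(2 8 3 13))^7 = (1 15 8 6 2 11 5 13 10 14 3) = [0, 15, 11, 1, 4, 13, 2, 7, 6, 9, 14, 5, 12, 10, 3, 8]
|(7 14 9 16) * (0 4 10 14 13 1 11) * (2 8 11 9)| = 35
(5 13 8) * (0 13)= (0 13 8 5)= [13, 1, 2, 3, 4, 0, 6, 7, 5, 9, 10, 11, 12, 8]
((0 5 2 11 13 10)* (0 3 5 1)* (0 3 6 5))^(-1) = (0 3 1)(2 5 6 10 13 11) = [3, 0, 5, 1, 4, 6, 10, 7, 8, 9, 13, 2, 12, 11]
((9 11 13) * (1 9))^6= (1 11)(9 13)= [0, 11, 2, 3, 4, 5, 6, 7, 8, 13, 10, 1, 12, 9]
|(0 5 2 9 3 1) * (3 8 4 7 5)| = 6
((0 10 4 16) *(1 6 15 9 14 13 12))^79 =(0 16 4 10)(1 15 14 12 6 9 13) =[16, 15, 2, 3, 10, 5, 9, 7, 8, 13, 0, 11, 6, 1, 12, 14, 4]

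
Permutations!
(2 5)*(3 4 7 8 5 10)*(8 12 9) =(2 10 3 4 7 12 9 8 5) =[0, 1, 10, 4, 7, 2, 6, 12, 5, 8, 3, 11, 9]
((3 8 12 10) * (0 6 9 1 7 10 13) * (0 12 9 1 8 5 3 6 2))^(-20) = (13) = [0, 1, 2, 3, 4, 5, 6, 7, 8, 9, 10, 11, 12, 13]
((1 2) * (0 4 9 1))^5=(9)=[0, 1, 2, 3, 4, 5, 6, 7, 8, 9]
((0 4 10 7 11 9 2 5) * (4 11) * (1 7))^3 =(0 2 11 5 9)(1 10 4 7) =[2, 10, 11, 3, 7, 9, 6, 1, 8, 0, 4, 5]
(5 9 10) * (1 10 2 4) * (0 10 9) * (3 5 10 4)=(10)(0 4 1 9 2 3 5)=[4, 9, 3, 5, 1, 0, 6, 7, 8, 2, 10]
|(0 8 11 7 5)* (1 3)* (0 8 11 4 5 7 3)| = |(0 11 3 1)(4 5 8)| = 12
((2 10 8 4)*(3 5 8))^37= [0, 1, 10, 5, 2, 8, 6, 7, 4, 9, 3]= (2 10 3 5 8 4)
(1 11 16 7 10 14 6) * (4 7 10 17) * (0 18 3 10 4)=(0 18 3 10 14 6 1 11 16 4 7 17)=[18, 11, 2, 10, 7, 5, 1, 17, 8, 9, 14, 16, 12, 13, 6, 15, 4, 0, 3]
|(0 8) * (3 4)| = |(0 8)(3 4)| = 2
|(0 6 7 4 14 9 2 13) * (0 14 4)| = 12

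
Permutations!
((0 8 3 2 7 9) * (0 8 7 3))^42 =(0 9)(7 8) =[9, 1, 2, 3, 4, 5, 6, 8, 7, 0]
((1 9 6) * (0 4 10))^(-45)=[0, 1, 2, 3, 4, 5, 6, 7, 8, 9, 10]=(10)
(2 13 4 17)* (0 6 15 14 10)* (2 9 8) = (0 6 15 14 10)(2 13 4 17 9 8) = [6, 1, 13, 3, 17, 5, 15, 7, 2, 8, 0, 11, 12, 4, 10, 14, 16, 9]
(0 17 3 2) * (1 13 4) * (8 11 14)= [17, 13, 0, 2, 1, 5, 6, 7, 11, 9, 10, 14, 12, 4, 8, 15, 16, 3]= (0 17 3 2)(1 13 4)(8 11 14)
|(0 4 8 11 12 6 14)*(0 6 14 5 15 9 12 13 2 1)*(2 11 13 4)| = 12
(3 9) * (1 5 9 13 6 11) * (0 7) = [7, 5, 2, 13, 4, 9, 11, 0, 8, 3, 10, 1, 12, 6] = (0 7)(1 5 9 3 13 6 11)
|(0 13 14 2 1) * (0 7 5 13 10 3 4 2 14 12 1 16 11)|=|(0 10 3 4 2 16 11)(1 7 5 13 12)|=35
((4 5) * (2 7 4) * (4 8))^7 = (2 8 5 7 4) = [0, 1, 8, 3, 2, 7, 6, 4, 5]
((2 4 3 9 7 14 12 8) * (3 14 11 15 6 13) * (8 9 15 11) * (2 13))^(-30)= (2 12 8 15 4 9 13 6 14 7 3)= [0, 1, 12, 2, 9, 5, 14, 3, 15, 13, 10, 11, 8, 6, 7, 4]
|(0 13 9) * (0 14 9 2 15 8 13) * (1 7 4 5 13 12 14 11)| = 12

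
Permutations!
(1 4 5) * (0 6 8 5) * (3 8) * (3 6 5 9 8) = [5, 4, 2, 3, 0, 1, 6, 7, 9, 8] = (0 5 1 4)(8 9)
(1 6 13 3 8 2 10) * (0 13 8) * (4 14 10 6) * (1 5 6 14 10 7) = (0 13 3)(1 4 10 5 6 8 2 14 7) = [13, 4, 14, 0, 10, 6, 8, 1, 2, 9, 5, 11, 12, 3, 7]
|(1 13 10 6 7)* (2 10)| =6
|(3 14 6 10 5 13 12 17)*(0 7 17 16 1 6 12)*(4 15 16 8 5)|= 18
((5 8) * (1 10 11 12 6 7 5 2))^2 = (1 11 6 5 2 10 12 7 8) = [0, 11, 10, 3, 4, 2, 5, 8, 1, 9, 12, 6, 7]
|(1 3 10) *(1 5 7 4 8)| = |(1 3 10 5 7 4 8)| = 7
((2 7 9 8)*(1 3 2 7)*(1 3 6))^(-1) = (1 6)(2 3)(7 8 9) = [0, 6, 3, 2, 4, 5, 1, 8, 9, 7]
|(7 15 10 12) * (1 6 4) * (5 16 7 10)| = |(1 6 4)(5 16 7 15)(10 12)| = 12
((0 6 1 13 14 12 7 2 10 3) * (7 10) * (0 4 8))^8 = (0 4 10 14 1)(3 12 13 6 8) = [4, 0, 2, 12, 10, 5, 8, 7, 3, 9, 14, 11, 13, 6, 1]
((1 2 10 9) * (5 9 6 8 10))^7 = [0, 9, 1, 3, 4, 2, 8, 7, 10, 5, 6] = (1 9 5 2)(6 8 10)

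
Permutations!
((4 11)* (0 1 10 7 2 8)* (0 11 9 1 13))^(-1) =[13, 9, 7, 3, 11, 5, 6, 10, 2, 4, 1, 8, 12, 0] =(0 13)(1 9 4 11 8 2 7 10)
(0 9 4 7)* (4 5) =(0 9 5 4 7) =[9, 1, 2, 3, 7, 4, 6, 0, 8, 5]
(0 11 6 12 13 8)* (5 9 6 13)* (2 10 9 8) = (0 11 13 2 10 9 6 12 5 8) = [11, 1, 10, 3, 4, 8, 12, 7, 0, 6, 9, 13, 5, 2]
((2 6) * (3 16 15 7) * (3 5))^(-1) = [0, 1, 6, 5, 4, 7, 2, 15, 8, 9, 10, 11, 12, 13, 14, 16, 3] = (2 6)(3 5 7 15 16)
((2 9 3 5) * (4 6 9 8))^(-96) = (2 4 9 5 8 6 3) = [0, 1, 4, 2, 9, 8, 3, 7, 6, 5]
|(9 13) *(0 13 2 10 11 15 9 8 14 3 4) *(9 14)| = |(0 13 8 9 2 10 11 15 14 3 4)| = 11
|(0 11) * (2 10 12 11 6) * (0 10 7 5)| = 15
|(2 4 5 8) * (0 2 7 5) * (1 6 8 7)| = 6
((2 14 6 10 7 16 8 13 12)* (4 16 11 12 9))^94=(2 10 12 6 11 14 7)(4 9 13 8 16)=[0, 1, 10, 3, 9, 5, 11, 2, 16, 13, 12, 14, 6, 8, 7, 15, 4]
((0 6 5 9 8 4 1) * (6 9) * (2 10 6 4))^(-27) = (10) = [0, 1, 2, 3, 4, 5, 6, 7, 8, 9, 10]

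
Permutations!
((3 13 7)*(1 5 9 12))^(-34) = (1 9)(3 7 13)(5 12) = [0, 9, 2, 7, 4, 12, 6, 13, 8, 1, 10, 11, 5, 3]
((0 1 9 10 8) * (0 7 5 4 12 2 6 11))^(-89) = [4, 12, 8, 3, 9, 1, 7, 0, 11, 2, 6, 5, 10] = (0 4 9 2 8 11 5 1 12 10 6 7)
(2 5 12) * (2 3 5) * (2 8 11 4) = [0, 1, 8, 5, 2, 12, 6, 7, 11, 9, 10, 4, 3] = (2 8 11 4)(3 5 12)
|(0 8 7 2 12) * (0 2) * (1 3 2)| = 12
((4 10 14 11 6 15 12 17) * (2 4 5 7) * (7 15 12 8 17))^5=(2 6 10 7 11 4 12 14)(5 15 8 17)=[0, 1, 6, 3, 12, 15, 10, 11, 17, 9, 7, 4, 14, 13, 2, 8, 16, 5]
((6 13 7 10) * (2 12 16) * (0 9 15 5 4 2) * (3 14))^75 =(0 5 12 9 4 16 15 2)(3 14)(6 10 7 13) =[5, 1, 0, 14, 16, 12, 10, 13, 8, 4, 7, 11, 9, 6, 3, 2, 15]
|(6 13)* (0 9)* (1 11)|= |(0 9)(1 11)(6 13)|= 2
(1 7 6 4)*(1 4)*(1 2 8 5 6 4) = (1 7 4)(2 8 5 6) = [0, 7, 8, 3, 1, 6, 2, 4, 5]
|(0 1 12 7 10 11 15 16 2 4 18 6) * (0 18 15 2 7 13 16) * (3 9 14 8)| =|(0 1 12 13 16 7 10 11 2 4 15)(3 9 14 8)(6 18)| =44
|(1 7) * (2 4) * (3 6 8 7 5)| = |(1 5 3 6 8 7)(2 4)| = 6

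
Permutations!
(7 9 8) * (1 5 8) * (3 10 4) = (1 5 8 7 9)(3 10 4) = [0, 5, 2, 10, 3, 8, 6, 9, 7, 1, 4]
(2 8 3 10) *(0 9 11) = (0 9 11)(2 8 3 10) = [9, 1, 8, 10, 4, 5, 6, 7, 3, 11, 2, 0]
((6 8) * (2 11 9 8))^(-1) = (2 6 8 9 11) = [0, 1, 6, 3, 4, 5, 8, 7, 9, 11, 10, 2]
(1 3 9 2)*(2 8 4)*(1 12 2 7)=[0, 3, 12, 9, 7, 5, 6, 1, 4, 8, 10, 11, 2]=(1 3 9 8 4 7)(2 12)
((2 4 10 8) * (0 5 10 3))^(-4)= (0 8 3 10 4 5 2)= [8, 1, 0, 10, 5, 2, 6, 7, 3, 9, 4]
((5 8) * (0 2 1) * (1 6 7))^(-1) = (0 1 7 6 2)(5 8) = [1, 7, 0, 3, 4, 8, 2, 6, 5]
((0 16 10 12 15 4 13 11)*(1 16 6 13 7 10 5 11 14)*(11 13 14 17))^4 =[16, 17, 2, 3, 15, 0, 5, 4, 8, 9, 7, 1, 10, 6, 13, 12, 11, 14] =(0 16 11 1 17 14 13 6 5)(4 15 12 10 7)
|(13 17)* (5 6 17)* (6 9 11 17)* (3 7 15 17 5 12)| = 6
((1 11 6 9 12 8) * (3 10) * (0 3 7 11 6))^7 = (0 10 11 3 7)(1 9 8 6 12) = [10, 9, 2, 7, 4, 5, 12, 0, 6, 8, 11, 3, 1]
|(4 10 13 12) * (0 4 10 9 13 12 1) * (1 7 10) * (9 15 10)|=|(0 4 15 10 12 1)(7 9 13)|=6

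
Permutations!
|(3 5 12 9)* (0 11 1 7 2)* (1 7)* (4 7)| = |(0 11 4 7 2)(3 5 12 9)| = 20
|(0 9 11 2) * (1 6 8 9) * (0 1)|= |(1 6 8 9 11 2)|= 6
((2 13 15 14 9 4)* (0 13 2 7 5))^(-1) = (0 5 7 4 9 14 15 13) = [5, 1, 2, 3, 9, 7, 6, 4, 8, 14, 10, 11, 12, 0, 15, 13]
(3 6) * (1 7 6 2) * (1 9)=[0, 7, 9, 2, 4, 5, 3, 6, 8, 1]=(1 7 6 3 2 9)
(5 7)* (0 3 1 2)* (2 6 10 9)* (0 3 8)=(0 8)(1 6 10 9 2 3)(5 7)=[8, 6, 3, 1, 4, 7, 10, 5, 0, 2, 9]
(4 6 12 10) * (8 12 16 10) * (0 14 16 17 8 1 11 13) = (0 14 16 10 4 6 17 8 12 1 11 13) = [14, 11, 2, 3, 6, 5, 17, 7, 12, 9, 4, 13, 1, 0, 16, 15, 10, 8]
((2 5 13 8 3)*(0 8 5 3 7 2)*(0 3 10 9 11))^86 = (13)(0 7 10 11 8 2 9) = [7, 1, 9, 3, 4, 5, 6, 10, 2, 0, 11, 8, 12, 13]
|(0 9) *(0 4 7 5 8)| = |(0 9 4 7 5 8)| = 6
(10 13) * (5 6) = (5 6)(10 13) = [0, 1, 2, 3, 4, 6, 5, 7, 8, 9, 13, 11, 12, 10]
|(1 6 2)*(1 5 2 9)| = |(1 6 9)(2 5)| = 6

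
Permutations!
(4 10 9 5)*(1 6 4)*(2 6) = (1 2 6 4 10 9 5) = [0, 2, 6, 3, 10, 1, 4, 7, 8, 5, 9]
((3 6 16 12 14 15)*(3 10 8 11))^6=(3 10 12)(6 8 14)(11 15 16)=[0, 1, 2, 10, 4, 5, 8, 7, 14, 9, 12, 15, 3, 13, 6, 16, 11]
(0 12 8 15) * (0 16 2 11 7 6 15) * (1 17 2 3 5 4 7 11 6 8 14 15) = (0 12 14 15 16 3 5 4 7 8)(1 17 2 6) = [12, 17, 6, 5, 7, 4, 1, 8, 0, 9, 10, 11, 14, 13, 15, 16, 3, 2]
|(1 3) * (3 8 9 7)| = 5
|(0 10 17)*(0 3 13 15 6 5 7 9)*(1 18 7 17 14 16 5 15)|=12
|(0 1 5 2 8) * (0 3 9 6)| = 8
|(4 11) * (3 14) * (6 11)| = 6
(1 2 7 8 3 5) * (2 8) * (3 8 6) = (8)(1 6 3 5)(2 7) = [0, 6, 7, 5, 4, 1, 3, 2, 8]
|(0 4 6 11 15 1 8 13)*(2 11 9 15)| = 8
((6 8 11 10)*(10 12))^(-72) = (6 12 8 10 11) = [0, 1, 2, 3, 4, 5, 12, 7, 10, 9, 11, 6, 8]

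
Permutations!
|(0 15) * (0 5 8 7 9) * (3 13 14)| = 6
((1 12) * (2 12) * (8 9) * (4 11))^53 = (1 12 2)(4 11)(8 9) = [0, 12, 1, 3, 11, 5, 6, 7, 9, 8, 10, 4, 2]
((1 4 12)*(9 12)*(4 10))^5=(12)=[0, 1, 2, 3, 4, 5, 6, 7, 8, 9, 10, 11, 12]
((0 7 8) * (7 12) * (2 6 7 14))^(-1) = (0 8 7 6 2 14 12) = [8, 1, 14, 3, 4, 5, 2, 6, 7, 9, 10, 11, 0, 13, 12]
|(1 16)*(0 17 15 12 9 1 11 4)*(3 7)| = |(0 17 15 12 9 1 16 11 4)(3 7)| = 18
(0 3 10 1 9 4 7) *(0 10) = [3, 9, 2, 0, 7, 5, 6, 10, 8, 4, 1] = (0 3)(1 9 4 7 10)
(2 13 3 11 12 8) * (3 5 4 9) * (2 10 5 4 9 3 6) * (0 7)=[7, 1, 13, 11, 3, 9, 2, 0, 10, 6, 5, 12, 8, 4]=(0 7)(2 13 4 3 11 12 8 10 5 9 6)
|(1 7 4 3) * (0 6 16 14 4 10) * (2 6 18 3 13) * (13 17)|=42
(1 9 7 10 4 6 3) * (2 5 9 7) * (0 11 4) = (0 11 4 6 3 1 7 10)(2 5 9) = [11, 7, 5, 1, 6, 9, 3, 10, 8, 2, 0, 4]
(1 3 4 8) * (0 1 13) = (0 1 3 4 8 13) = [1, 3, 2, 4, 8, 5, 6, 7, 13, 9, 10, 11, 12, 0]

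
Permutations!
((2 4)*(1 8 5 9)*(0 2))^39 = (1 9 5 8) = [0, 9, 2, 3, 4, 8, 6, 7, 1, 5]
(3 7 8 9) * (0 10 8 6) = [10, 1, 2, 7, 4, 5, 0, 6, 9, 3, 8] = (0 10 8 9 3 7 6)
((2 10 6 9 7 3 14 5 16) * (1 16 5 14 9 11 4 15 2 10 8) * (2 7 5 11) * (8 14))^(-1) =[0, 8, 6, 7, 11, 9, 10, 15, 14, 3, 16, 5, 12, 13, 2, 4, 1] =(1 8 14 2 6 10 16)(3 7 15 4 11 5 9)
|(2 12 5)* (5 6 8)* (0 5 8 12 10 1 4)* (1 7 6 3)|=10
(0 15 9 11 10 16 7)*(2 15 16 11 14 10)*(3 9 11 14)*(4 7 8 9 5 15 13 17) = (0 16 8 9 3 5 15 11 2 13 17 4 7)(10 14) = [16, 1, 13, 5, 7, 15, 6, 0, 9, 3, 14, 2, 12, 17, 10, 11, 8, 4]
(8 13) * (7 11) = (7 11)(8 13) = [0, 1, 2, 3, 4, 5, 6, 11, 13, 9, 10, 7, 12, 8]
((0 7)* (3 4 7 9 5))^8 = (0 5 4)(3 7 9) = [5, 1, 2, 7, 0, 4, 6, 9, 8, 3]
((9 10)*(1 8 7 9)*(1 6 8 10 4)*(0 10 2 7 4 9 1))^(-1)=(0 4 8 6 10)(1 7 2)=[4, 7, 1, 3, 8, 5, 10, 2, 6, 9, 0]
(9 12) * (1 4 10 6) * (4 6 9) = [0, 6, 2, 3, 10, 5, 1, 7, 8, 12, 9, 11, 4] = (1 6)(4 10 9 12)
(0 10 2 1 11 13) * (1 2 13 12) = (0 10 13)(1 11 12) = [10, 11, 2, 3, 4, 5, 6, 7, 8, 9, 13, 12, 1, 0]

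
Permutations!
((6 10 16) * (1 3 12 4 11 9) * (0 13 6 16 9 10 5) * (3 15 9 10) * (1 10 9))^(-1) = (16)(0 5 6 13)(1 15)(3 11 4 12)(9 10) = [5, 15, 2, 11, 12, 6, 13, 7, 8, 10, 9, 4, 3, 0, 14, 1, 16]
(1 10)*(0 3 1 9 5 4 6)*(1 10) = (0 3 10 9 5 4 6) = [3, 1, 2, 10, 6, 4, 0, 7, 8, 5, 9]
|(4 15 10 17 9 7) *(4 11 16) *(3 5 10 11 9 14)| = 20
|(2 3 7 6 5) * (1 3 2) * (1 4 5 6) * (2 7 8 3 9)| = |(1 9 2 7)(3 8)(4 5)| = 4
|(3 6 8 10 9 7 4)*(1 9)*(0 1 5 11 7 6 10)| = 30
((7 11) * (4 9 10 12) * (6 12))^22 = (4 10 12 9 6) = [0, 1, 2, 3, 10, 5, 4, 7, 8, 6, 12, 11, 9]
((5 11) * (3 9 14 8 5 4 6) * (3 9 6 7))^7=(3 4 5 14 6 7 11 8 9)=[0, 1, 2, 4, 5, 14, 7, 11, 9, 3, 10, 8, 12, 13, 6]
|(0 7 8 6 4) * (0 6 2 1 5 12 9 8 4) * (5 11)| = 28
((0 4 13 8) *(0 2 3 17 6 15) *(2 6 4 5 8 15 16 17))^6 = [4, 1, 2, 3, 6, 13, 0, 7, 15, 9, 10, 11, 12, 16, 14, 17, 5, 8] = (0 4 6)(5 13 16)(8 15 17)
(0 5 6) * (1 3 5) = [1, 3, 2, 5, 4, 6, 0] = (0 1 3 5 6)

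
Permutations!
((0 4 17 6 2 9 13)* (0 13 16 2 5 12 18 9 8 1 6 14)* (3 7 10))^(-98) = (0 17)(1 6 5 12 18 9 16 2 8)(3 7 10)(4 14) = [17, 6, 8, 7, 14, 12, 5, 10, 1, 16, 3, 11, 18, 13, 4, 15, 2, 0, 9]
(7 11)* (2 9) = [0, 1, 9, 3, 4, 5, 6, 11, 8, 2, 10, 7] = (2 9)(7 11)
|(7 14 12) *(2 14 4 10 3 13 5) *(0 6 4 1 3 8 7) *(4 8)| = 22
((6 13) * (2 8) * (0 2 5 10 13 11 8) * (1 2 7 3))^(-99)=(0 7 3 1 2)(5 6)(8 13)(10 11)=[7, 2, 0, 1, 4, 6, 5, 3, 13, 9, 11, 10, 12, 8]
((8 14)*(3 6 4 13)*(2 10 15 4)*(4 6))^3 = (2 6 15 10)(8 14) = [0, 1, 6, 3, 4, 5, 15, 7, 14, 9, 2, 11, 12, 13, 8, 10]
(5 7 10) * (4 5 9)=(4 5 7 10 9)=[0, 1, 2, 3, 5, 7, 6, 10, 8, 4, 9]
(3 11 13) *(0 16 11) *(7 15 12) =(0 16 11 13 3)(7 15 12) =[16, 1, 2, 0, 4, 5, 6, 15, 8, 9, 10, 13, 7, 3, 14, 12, 11]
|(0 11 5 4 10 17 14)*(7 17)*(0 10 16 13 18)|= 28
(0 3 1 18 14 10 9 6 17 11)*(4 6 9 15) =(0 3 1 18 14 10 15 4 6 17 11) =[3, 18, 2, 1, 6, 5, 17, 7, 8, 9, 15, 0, 12, 13, 10, 4, 16, 11, 14]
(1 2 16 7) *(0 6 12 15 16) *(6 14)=(0 14 6 12 15 16 7 1 2)=[14, 2, 0, 3, 4, 5, 12, 1, 8, 9, 10, 11, 15, 13, 6, 16, 7]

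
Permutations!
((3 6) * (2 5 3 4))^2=(2 3 4 5 6)=[0, 1, 3, 4, 5, 6, 2]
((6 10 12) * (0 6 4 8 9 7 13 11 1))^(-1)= (0 1 11 13 7 9 8 4 12 10 6)= [1, 11, 2, 3, 12, 5, 0, 9, 4, 8, 6, 13, 10, 7]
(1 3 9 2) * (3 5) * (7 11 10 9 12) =(1 5 3 12 7 11 10 9 2) =[0, 5, 1, 12, 4, 3, 6, 11, 8, 2, 9, 10, 7]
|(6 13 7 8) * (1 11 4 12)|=|(1 11 4 12)(6 13 7 8)|=4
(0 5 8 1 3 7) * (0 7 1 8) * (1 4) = (8)(0 5)(1 3 4) = [5, 3, 2, 4, 1, 0, 6, 7, 8]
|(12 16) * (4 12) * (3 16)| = 4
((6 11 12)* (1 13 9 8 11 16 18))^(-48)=[0, 6, 2, 3, 4, 5, 8, 7, 1, 18, 10, 13, 9, 16, 14, 15, 11, 17, 12]=(1 6 8)(9 18 12)(11 13 16)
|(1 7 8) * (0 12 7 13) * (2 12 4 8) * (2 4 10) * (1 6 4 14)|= 24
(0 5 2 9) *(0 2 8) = (0 5 8)(2 9) = [5, 1, 9, 3, 4, 8, 6, 7, 0, 2]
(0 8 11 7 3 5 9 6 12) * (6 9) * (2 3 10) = [8, 1, 3, 5, 4, 6, 12, 10, 11, 9, 2, 7, 0] = (0 8 11 7 10 2 3 5 6 12)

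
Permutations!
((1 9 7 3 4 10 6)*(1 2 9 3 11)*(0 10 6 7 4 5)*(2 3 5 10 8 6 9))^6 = (0 11 3)(1 10 8)(5 7 6) = [11, 10, 2, 0, 4, 7, 5, 6, 1, 9, 8, 3]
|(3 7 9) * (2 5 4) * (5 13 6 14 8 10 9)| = |(2 13 6 14 8 10 9 3 7 5 4)| = 11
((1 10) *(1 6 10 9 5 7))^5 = (1 9 5 7)(6 10) = [0, 9, 2, 3, 4, 7, 10, 1, 8, 5, 6]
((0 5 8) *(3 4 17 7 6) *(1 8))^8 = (3 7 4 6 17) = [0, 1, 2, 7, 6, 5, 17, 4, 8, 9, 10, 11, 12, 13, 14, 15, 16, 3]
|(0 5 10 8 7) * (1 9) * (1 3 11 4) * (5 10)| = |(0 10 8 7)(1 9 3 11 4)| = 20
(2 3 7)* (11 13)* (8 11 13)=(13)(2 3 7)(8 11)=[0, 1, 3, 7, 4, 5, 6, 2, 11, 9, 10, 8, 12, 13]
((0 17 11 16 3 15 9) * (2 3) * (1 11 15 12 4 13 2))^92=(17)(1 16 11)(2 12 13 3 4)=[0, 16, 12, 4, 2, 5, 6, 7, 8, 9, 10, 1, 13, 3, 14, 15, 11, 17]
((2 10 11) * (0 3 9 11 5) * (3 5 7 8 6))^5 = (0 5)(2 3 7 11 6 10 9 8) = [5, 1, 3, 7, 4, 0, 10, 11, 2, 8, 9, 6]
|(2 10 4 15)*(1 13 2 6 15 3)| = 6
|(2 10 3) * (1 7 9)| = 3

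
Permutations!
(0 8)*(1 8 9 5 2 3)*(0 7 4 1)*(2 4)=(0 9 5 4 1 8 7 2 3)=[9, 8, 3, 0, 1, 4, 6, 2, 7, 5]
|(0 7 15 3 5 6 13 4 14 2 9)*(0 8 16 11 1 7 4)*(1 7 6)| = |(0 4 14 2 9 8 16 11 7 15 3 5 1 6 13)| = 15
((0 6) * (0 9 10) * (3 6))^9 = (0 10 9 6 3) = [10, 1, 2, 0, 4, 5, 3, 7, 8, 6, 9]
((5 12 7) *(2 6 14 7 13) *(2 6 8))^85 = (2 8)(5 12 13 6 14 7) = [0, 1, 8, 3, 4, 12, 14, 5, 2, 9, 10, 11, 13, 6, 7]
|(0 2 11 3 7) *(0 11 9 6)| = 12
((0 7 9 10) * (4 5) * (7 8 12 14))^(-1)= (0 10 9 7 14 12 8)(4 5)= [10, 1, 2, 3, 5, 4, 6, 14, 0, 7, 9, 11, 8, 13, 12]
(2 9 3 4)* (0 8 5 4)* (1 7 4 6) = (0 8 5 6 1 7 4 2 9 3) = [8, 7, 9, 0, 2, 6, 1, 4, 5, 3]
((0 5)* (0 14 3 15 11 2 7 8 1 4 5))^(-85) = (1 15)(2 5)(3 8)(4 11)(7 14) = [0, 15, 5, 8, 11, 2, 6, 14, 3, 9, 10, 4, 12, 13, 7, 1]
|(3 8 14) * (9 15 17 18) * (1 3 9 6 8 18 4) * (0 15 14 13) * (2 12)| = 10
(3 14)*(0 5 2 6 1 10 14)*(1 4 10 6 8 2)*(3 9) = [5, 6, 8, 0, 10, 1, 4, 7, 2, 3, 14, 11, 12, 13, 9] = (0 5 1 6 4 10 14 9 3)(2 8)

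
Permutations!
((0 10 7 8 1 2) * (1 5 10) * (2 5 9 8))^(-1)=(0 2 7 10 5 1)(8 9)=[2, 0, 7, 3, 4, 1, 6, 10, 9, 8, 5]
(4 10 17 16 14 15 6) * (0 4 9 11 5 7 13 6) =(0 4 10 17 16 14 15)(5 7 13 6 9 11) =[4, 1, 2, 3, 10, 7, 9, 13, 8, 11, 17, 5, 12, 6, 15, 0, 14, 16]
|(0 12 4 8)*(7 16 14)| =12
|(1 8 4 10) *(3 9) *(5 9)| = 12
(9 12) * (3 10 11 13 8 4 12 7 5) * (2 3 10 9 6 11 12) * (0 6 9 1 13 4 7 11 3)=(0 6 3 1 13 8 7 5 10 12 9 11 4 2)=[6, 13, 0, 1, 2, 10, 3, 5, 7, 11, 12, 4, 9, 8]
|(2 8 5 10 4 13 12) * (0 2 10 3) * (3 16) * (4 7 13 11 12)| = |(0 2 8 5 16 3)(4 11 12 10 7 13)| = 6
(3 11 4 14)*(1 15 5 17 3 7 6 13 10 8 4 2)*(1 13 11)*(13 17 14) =(1 15 5 14 7 6 11 2 17 3)(4 13 10 8) =[0, 15, 17, 1, 13, 14, 11, 6, 4, 9, 8, 2, 12, 10, 7, 5, 16, 3]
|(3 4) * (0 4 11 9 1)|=6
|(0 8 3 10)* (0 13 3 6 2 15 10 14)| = |(0 8 6 2 15 10 13 3 14)| = 9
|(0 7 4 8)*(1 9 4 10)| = |(0 7 10 1 9 4 8)| = 7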